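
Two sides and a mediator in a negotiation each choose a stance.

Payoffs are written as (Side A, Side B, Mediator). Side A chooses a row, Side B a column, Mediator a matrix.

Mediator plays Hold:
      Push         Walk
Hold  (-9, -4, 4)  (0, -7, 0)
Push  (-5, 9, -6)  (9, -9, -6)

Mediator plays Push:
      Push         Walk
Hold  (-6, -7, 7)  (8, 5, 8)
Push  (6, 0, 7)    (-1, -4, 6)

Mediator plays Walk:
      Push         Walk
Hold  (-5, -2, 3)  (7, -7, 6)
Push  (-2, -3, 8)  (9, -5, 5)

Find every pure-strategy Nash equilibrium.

The pure Nash equilibria are (Hold, Walk, Push) and (Push, Push, Walk).

For each strategy profile, look for a profitable unilateral deviation.
(Hold, Push, Hold): Side A can switch to Push (-9 → -5). Not NE.
(Hold, Push, Push): Side A can switch to Push (-6 → 6). Not NE.
(Hold, Push, Walk): Side A can switch to Push (-5 → -2). Not NE.
(Hold, Walk, Hold): Side A can switch to Push (0 → 9). Not NE.
(Hold, Walk, Push): Side A gets 8, best alternative -1; Side B gets 5, best alternative -7; Mediator gets 8, best alternative 6. No profitable deviation — NE.
(Hold, Walk, Walk): Side A can switch to Push (7 → 9). Not NE.
(Push, Push, Hold): Mediator can switch to Push (-6 → 7). Not NE.
(Push, Push, Push): Mediator can switch to Walk (7 → 8). Not NE.
(Push, Push, Walk): Side A gets -2, best alternative -5; Side B gets -3, best alternative -5; Mediator gets 8, best alternative 7. No profitable deviation — NE.
(Push, Walk, Hold): Side B can switch to Push (-9 → 9). Not NE.
(Push, Walk, Push): Side A can switch to Hold (-1 → 8). Not NE.
(Push, Walk, Walk): Side B can switch to Push (-5 → -3). Not NE.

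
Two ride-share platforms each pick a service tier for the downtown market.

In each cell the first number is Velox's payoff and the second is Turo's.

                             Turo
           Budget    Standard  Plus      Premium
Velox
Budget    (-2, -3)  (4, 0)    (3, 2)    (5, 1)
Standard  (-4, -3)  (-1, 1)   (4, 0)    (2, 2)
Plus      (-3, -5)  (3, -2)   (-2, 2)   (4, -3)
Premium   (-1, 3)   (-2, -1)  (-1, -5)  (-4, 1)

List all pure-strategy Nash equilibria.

Velox against Budget: payoffs -2, -4, -3, -1 → best response Premium.
Velox against Standard: payoffs 4, -1, 3, -2 → best response Budget.
Velox against Plus: payoffs 3, 4, -2, -1 → best response Standard.
Velox against Premium: payoffs 5, 2, 4, -4 → best response Budget.
Turo against Budget: payoffs -3, 0, 2, 1 → best response Plus.
Turo against Standard: payoffs -3, 1, 0, 2 → best response Premium.
Turo against Plus: payoffs -5, -2, 2, -3 → best response Plus.
Turo against Premium: payoffs 3, -1, -5, 1 → best response Budget.
Mutual best responses: (Premium, Budget).

(Premium, Budget)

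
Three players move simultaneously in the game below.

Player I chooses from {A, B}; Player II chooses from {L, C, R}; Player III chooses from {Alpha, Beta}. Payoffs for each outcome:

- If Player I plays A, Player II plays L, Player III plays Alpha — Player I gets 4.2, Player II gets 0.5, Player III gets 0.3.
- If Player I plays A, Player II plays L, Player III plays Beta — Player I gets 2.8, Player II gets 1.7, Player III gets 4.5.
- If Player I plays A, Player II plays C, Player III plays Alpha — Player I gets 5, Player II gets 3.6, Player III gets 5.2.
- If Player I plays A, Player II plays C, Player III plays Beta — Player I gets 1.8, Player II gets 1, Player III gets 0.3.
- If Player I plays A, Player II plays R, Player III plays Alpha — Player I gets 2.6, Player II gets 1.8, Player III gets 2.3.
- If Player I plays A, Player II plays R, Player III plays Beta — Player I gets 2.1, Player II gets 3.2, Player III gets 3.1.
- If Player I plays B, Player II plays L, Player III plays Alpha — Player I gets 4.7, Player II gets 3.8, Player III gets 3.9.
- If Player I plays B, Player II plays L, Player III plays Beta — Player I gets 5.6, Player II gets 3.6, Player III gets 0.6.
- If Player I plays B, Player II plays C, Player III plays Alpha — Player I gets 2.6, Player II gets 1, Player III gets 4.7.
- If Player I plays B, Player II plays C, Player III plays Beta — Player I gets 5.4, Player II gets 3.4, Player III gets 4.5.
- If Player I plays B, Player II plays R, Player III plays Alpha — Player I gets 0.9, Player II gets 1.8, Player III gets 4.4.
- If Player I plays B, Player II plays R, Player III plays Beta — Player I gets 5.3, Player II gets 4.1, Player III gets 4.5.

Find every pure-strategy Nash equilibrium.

Player I against (L, Alpha): payoffs 4.2, 4.7 → best response B.
Player I against (L, Beta): payoffs 2.8, 5.6 → best response B.
Player I against (C, Alpha): payoffs 5, 2.6 → best response A.
Player I against (C, Beta): payoffs 1.8, 5.4 → best response B.
Player I against (R, Alpha): payoffs 2.6, 0.9 → best response A.
Player I against (R, Beta): payoffs 2.1, 5.3 → best response B.
Player II against (A, Alpha): payoffs 0.5, 3.6, 1.8 → best response C.
Player II against (A, Beta): payoffs 1.7, 1, 3.2 → best response R.
Player II against (B, Alpha): payoffs 3.8, 1, 1.8 → best response L.
Player II against (B, Beta): payoffs 3.6, 3.4, 4.1 → best response R.
Player III against (A, L): payoffs 0.3, 4.5 → best response Beta.
Player III against (A, C): payoffs 5.2, 0.3 → best response Alpha.
Player III against (A, R): payoffs 2.3, 3.1 → best response Beta.
Player III against (B, L): payoffs 3.9, 0.6 → best response Alpha.
Player III against (B, C): payoffs 4.7, 4.5 → best response Alpha.
Player III against (B, R): payoffs 4.4, 4.5 → best response Beta.
Mutual best responses: (A, C, Alpha); (B, L, Alpha); (B, R, Beta).

Pure-strategy Nash equilibria: (A, C, Alpha); (B, L, Alpha); (B, R, Beta)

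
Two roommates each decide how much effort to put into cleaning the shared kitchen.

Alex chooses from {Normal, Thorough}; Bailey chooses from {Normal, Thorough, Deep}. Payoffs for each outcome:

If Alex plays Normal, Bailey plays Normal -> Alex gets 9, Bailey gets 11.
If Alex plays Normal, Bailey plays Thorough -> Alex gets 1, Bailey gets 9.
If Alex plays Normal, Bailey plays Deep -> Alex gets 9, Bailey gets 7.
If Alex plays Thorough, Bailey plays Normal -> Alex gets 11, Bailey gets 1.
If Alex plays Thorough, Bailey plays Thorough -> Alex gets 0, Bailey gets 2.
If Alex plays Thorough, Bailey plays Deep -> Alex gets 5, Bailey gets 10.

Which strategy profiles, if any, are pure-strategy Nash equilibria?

No pure-strategy Nash equilibrium.

(Normal, Normal): Alex can switch to Thorough (9 → 11). Not NE.
(Normal, Thorough): Bailey can switch to Normal (9 → 11). Not NE.
(Normal, Deep): Bailey can switch to Normal (7 → 11). Not NE.
(Thorough, Normal): Bailey can switch to Thorough (1 → 2). Not NE.
(Thorough, Thorough): Alex can switch to Normal (0 → 1). Not NE.
(Thorough, Deep): Alex can switch to Normal (5 → 9). Not NE.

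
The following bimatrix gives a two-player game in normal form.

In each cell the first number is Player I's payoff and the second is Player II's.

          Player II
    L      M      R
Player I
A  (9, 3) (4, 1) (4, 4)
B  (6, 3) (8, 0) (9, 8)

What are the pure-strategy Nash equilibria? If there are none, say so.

(B, R)

Mark each player's best response to every combination of opponents' strategies; a profile where every player is best-responding is a pure Nash equilibrium.
Player I against L: payoffs 9, 6 → best response A.
Player I against M: payoffs 4, 8 → best response B.
Player I against R: payoffs 4, 9 → best response B.
Player II against A: payoffs 3, 1, 4 → best response R.
Player II against B: payoffs 3, 0, 8 → best response R.
Mutual best responses: (B, R).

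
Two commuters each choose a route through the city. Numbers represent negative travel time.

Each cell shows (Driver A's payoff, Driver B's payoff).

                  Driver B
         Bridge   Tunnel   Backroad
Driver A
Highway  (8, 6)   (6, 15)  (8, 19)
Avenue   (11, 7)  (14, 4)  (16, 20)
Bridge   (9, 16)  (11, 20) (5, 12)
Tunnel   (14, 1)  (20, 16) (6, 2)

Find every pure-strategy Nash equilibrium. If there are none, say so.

(Highway, Bridge): Driver A can switch to Avenue (8 → 11). Not NE.
(Highway, Tunnel): Driver A can switch to Avenue (6 → 14). Not NE.
(Highway, Backroad): Driver A can switch to Avenue (8 → 16). Not NE.
(Avenue, Bridge): Driver A can switch to Tunnel (11 → 14). Not NE.
(Avenue, Tunnel): Driver A can switch to Tunnel (14 → 20). Not NE.
(Avenue, Backroad): Driver A gets 16, best alternative 8; Driver B gets 20, best alternative 7. No profitable deviation — NE.
(Bridge, Bridge): Driver A can switch to Avenue (9 → 11). Not NE.
(Bridge, Tunnel): Driver A can switch to Avenue (11 → 14). Not NE.
(Bridge, Backroad): Driver A can switch to Highway (5 → 8). Not NE.
(Tunnel, Bridge): Driver B can switch to Tunnel (1 → 16). Not NE.
(Tunnel, Tunnel): Driver A gets 20, best alternative 14; Driver B gets 16, best alternative 2. No profitable deviation — NE.
(Tunnel, Backroad): Driver A can switch to Highway (6 → 8). Not NE.

(Avenue, Backroad); (Tunnel, Tunnel)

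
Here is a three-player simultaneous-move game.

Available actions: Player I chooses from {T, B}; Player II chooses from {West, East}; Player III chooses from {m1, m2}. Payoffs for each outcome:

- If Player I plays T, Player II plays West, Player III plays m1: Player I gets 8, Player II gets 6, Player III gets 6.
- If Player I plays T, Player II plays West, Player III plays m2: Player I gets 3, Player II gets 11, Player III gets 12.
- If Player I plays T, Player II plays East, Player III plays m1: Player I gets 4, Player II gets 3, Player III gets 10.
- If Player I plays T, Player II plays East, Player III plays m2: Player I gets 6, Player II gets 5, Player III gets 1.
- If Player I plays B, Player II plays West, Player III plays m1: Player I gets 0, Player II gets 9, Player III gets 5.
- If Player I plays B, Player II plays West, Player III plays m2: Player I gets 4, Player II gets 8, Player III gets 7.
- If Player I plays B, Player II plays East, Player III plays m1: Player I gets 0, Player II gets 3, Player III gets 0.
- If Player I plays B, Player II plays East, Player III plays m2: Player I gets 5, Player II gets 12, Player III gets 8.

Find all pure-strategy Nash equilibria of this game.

There is no pure-strategy Nash equilibrium.

(T, West, m1): Player III can switch to m2 (6 → 12). Not NE.
(T, West, m2): Player I can switch to B (3 → 4). Not NE.
(T, East, m1): Player II can switch to West (3 → 6). Not NE.
(T, East, m2): Player II can switch to West (5 → 11). Not NE.
(B, West, m1): Player I can switch to T (0 → 8). Not NE.
(B, West, m2): Player II can switch to East (8 → 12). Not NE.
(B, East, m1): Player I can switch to T (0 → 4). Not NE.
(B, East, m2): Player I can switch to T (5 → 6). Not NE.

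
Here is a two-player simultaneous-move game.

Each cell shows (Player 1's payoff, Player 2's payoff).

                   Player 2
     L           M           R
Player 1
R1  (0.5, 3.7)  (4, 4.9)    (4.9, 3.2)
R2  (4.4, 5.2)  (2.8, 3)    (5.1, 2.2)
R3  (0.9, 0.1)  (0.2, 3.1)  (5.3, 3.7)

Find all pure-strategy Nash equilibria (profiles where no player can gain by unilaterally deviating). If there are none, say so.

(R1, M); (R2, L); (R3, R)

For each player, find the best response to each opponent profile; mutual best responses are the pure NE.
Player 1 against L: payoffs 0.5, 4.4, 0.9 → best response R2.
Player 1 against M: payoffs 4, 2.8, 0.2 → best response R1.
Player 1 against R: payoffs 4.9, 5.1, 5.3 → best response R3.
Player 2 against R1: payoffs 3.7, 4.9, 3.2 → best response M.
Player 2 against R2: payoffs 5.2, 3, 2.2 → best response L.
Player 2 against R3: payoffs 0.1, 3.1, 3.7 → best response R.
Mutual best responses: (R1, M); (R2, L); (R3, R).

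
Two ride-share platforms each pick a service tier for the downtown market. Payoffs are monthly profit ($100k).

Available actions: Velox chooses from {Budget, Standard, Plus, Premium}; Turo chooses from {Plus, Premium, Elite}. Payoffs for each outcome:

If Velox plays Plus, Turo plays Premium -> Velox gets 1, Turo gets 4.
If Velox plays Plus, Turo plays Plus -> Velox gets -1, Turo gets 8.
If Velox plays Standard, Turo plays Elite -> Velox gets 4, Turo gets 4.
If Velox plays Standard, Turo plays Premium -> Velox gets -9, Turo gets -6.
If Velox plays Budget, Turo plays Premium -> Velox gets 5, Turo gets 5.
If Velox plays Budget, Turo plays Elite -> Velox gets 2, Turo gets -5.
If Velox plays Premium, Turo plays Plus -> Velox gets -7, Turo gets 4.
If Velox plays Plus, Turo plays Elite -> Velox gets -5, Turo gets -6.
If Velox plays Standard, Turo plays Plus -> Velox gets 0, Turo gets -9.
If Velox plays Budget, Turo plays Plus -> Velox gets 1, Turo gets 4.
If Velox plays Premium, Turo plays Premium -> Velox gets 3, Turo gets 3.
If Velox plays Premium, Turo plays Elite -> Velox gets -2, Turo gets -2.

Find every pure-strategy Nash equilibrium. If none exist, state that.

(Budget, Premium), (Standard, Elite)

(Budget, Plus): Turo can switch to Premium (4 → 5). Not NE.
(Budget, Premium): Velox gets 5, best alternative 3; Turo gets 5, best alternative 4. No profitable deviation — NE.
(Budget, Elite): Velox can switch to Standard (2 → 4). Not NE.
(Standard, Plus): Velox can switch to Budget (0 → 1). Not NE.
(Standard, Premium): Velox can switch to Budget (-9 → 5). Not NE.
(Standard, Elite): Velox gets 4, best alternative 2; Turo gets 4, best alternative -6. No profitable deviation — NE.
(Plus, Plus): Velox can switch to Budget (-1 → 1). Not NE.
(Plus, Premium): Velox can switch to Budget (1 → 5). Not NE.
(Plus, Elite): Velox can switch to Budget (-5 → 2). Not NE.
(Premium, Plus): Velox can switch to Budget (-7 → 1). Not NE.
(The remaining 2 profiles each have a profitable deviation by the same check.)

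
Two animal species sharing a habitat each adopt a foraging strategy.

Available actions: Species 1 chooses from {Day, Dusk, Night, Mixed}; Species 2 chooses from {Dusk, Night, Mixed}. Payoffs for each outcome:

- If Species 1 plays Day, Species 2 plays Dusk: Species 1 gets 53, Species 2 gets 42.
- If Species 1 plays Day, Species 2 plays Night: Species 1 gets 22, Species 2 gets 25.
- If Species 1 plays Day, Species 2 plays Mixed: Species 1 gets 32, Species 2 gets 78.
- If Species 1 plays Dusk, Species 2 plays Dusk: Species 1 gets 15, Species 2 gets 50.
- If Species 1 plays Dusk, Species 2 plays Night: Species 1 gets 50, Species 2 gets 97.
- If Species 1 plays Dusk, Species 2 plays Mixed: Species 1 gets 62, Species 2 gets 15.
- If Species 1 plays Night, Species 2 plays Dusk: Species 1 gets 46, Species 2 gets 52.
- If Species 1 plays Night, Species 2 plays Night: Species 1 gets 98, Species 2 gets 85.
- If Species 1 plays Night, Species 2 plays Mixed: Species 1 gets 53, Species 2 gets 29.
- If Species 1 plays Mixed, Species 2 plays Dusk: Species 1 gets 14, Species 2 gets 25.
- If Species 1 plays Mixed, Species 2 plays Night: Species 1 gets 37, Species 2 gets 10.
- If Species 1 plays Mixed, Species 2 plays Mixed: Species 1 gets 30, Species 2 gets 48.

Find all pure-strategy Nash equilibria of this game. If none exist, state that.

The unique pure-strategy Nash equilibrium is (Night, Night).

(Day, Dusk): Species 2 can switch to Mixed (42 → 78). Not NE.
(Day, Night): Species 1 can switch to Dusk (22 → 50). Not NE.
(Day, Mixed): Species 1 can switch to Dusk (32 → 62). Not NE.
(Dusk, Dusk): Species 1 can switch to Day (15 → 53). Not NE.
(Dusk, Night): Species 1 can switch to Night (50 → 98). Not NE.
(Dusk, Mixed): Species 2 can switch to Dusk (15 → 50). Not NE.
(Night, Dusk): Species 1 can switch to Day (46 → 53). Not NE.
(Night, Night): Species 1 gets 98, best alternative 50; Species 2 gets 85, best alternative 52. No profitable deviation — NE.
(Night, Mixed): Species 1 can switch to Dusk (53 → 62). Not NE.
(Mixed, Dusk): Species 1 can switch to Day (14 → 53). Not NE.
(Mixed, Night): Species 1 can switch to Dusk (37 → 50). Not NE.
(The remaining 1 profile has a profitable deviation by the same check.)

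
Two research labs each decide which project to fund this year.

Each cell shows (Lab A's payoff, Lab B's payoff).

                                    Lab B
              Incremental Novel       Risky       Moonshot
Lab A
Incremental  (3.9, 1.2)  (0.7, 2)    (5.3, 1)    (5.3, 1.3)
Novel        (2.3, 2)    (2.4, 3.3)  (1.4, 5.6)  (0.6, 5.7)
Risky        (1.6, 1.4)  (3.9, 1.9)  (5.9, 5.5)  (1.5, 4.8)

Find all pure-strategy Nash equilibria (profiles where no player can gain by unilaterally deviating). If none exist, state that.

(Risky, Risky)

Mark each player's best response to every combination of opponents' strategies; a profile where every player is best-responding is a pure Nash equilibrium.
Lab A against Incremental: payoffs 3.9, 2.3, 1.6 → best response Incremental.
Lab A against Novel: payoffs 0.7, 2.4, 3.9 → best response Risky.
Lab A against Risky: payoffs 5.3, 1.4, 5.9 → best response Risky.
Lab A against Moonshot: payoffs 5.3, 0.6, 1.5 → best response Incremental.
Lab B against Incremental: payoffs 1.2, 2, 1, 1.3 → best response Novel.
Lab B against Novel: payoffs 2, 3.3, 5.6, 5.7 → best response Moonshot.
Lab B against Risky: payoffs 1.4, 1.9, 5.5, 4.8 → best response Risky.
Mutual best responses: (Risky, Risky).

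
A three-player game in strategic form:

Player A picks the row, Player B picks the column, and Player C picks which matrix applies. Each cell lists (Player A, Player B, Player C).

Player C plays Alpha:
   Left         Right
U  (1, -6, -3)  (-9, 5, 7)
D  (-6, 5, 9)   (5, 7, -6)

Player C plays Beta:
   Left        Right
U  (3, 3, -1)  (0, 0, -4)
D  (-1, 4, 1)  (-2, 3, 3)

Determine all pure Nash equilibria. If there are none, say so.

The unique pure-strategy Nash equilibrium is (U, Left, Beta).

For each strategy profile, look for a profitable unilateral deviation.
(U, Left, Alpha): Player B can switch to Right (-6 → 5). Not NE.
(U, Left, Beta): Player A gets 3, best alternative -1; Player B gets 3, best alternative 0; Player C gets -1, best alternative -3. No profitable deviation — NE.
(U, Right, Alpha): Player A can switch to D (-9 → 5). Not NE.
(U, Right, Beta): Player B can switch to Left (0 → 3). Not NE.
(D, Left, Alpha): Player A can switch to U (-6 → 1). Not NE.
(D, Left, Beta): Player A can switch to U (-1 → 3). Not NE.
(D, Right, Alpha): Player C can switch to Beta (-6 → 3). Not NE.
(D, Right, Beta): Player A can switch to U (-2 → 0). Not NE.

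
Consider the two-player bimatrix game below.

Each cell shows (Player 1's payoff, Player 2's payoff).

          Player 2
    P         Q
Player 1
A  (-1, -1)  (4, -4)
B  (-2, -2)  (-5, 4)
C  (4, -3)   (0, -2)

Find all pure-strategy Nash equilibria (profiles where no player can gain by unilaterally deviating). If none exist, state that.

This game has no pure Nash equilibrium.

(A, P): Player 1 can switch to C (-1 → 4). Not NE.
(A, Q): Player 2 can switch to P (-4 → -1). Not NE.
(B, P): Player 1 can switch to A (-2 → -1). Not NE.
(B, Q): Player 1 can switch to A (-5 → 4). Not NE.
(C, P): Player 2 can switch to Q (-3 → -2). Not NE.
(C, Q): Player 1 can switch to A (0 → 4). Not NE.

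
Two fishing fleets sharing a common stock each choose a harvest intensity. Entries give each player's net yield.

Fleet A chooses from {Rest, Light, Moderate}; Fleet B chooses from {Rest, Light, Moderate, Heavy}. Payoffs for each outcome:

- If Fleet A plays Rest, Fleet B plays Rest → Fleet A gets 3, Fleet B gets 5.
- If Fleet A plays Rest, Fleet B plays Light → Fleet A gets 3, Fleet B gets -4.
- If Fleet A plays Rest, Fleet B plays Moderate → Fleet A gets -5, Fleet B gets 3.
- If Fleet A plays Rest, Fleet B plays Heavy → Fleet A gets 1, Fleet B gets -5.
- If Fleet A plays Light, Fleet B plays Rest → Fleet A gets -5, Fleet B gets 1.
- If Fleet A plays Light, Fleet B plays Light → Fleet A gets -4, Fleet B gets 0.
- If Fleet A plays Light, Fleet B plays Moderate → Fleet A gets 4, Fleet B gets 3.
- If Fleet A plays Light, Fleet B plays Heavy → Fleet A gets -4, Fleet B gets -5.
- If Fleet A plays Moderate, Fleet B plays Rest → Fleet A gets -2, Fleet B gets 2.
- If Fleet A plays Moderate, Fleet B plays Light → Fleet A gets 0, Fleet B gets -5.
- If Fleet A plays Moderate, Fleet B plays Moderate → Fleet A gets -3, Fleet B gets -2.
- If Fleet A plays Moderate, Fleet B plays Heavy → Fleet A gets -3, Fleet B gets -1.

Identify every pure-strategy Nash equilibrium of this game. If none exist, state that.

(Rest, Rest) and (Light, Moderate)

(Rest, Rest): Fleet A gets 3, best alternative -2; Fleet B gets 5, best alternative 3. No profitable deviation — NE.
(Rest, Light): Fleet B can switch to Rest (-4 → 5). Not NE.
(Rest, Moderate): Fleet A can switch to Light (-5 → 4). Not NE.
(Rest, Heavy): Fleet B can switch to Rest (-5 → 5). Not NE.
(Light, Rest): Fleet A can switch to Rest (-5 → 3). Not NE.
(Light, Light): Fleet A can switch to Rest (-4 → 3). Not NE.
(Light, Moderate): Fleet A gets 4, best alternative -3; Fleet B gets 3, best alternative 1. No profitable deviation — NE.
(Light, Heavy): Fleet A can switch to Rest (-4 → 1). Not NE.
(The remaining 4 profiles each have a profitable deviation by the same check.)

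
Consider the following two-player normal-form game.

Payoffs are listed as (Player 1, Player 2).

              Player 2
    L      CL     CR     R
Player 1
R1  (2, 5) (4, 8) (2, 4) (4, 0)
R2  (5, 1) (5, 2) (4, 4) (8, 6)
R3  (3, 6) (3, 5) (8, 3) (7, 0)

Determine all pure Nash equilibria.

(R1, L): Player 1 can switch to R2 (2 → 5). Not NE.
(R1, CL): Player 1 can switch to R2 (4 → 5). Not NE.
(R1, CR): Player 1 can switch to R2 (2 → 4). Not NE.
(R1, R): Player 1 can switch to R2 (4 → 8). Not NE.
(R2, L): Player 2 can switch to CL (1 → 2). Not NE.
(R2, CL): Player 2 can switch to CR (2 → 4). Not NE.
(R2, CR): Player 1 can switch to R3 (4 → 8). Not NE.
(R2, R): Player 1 gets 8, best alternative 7; Player 2 gets 6, best alternative 4. No profitable deviation — NE.
(R3, L): Player 1 can switch to R2 (3 → 5). Not NE.
(R3, CL): Player 1 can switch to R1 (3 → 4). Not NE.
(R3, CR): Player 2 can switch to L (3 → 6). Not NE.
(R3, R): Player 1 can switch to R2 (7 → 8). Not NE.

(R2, R)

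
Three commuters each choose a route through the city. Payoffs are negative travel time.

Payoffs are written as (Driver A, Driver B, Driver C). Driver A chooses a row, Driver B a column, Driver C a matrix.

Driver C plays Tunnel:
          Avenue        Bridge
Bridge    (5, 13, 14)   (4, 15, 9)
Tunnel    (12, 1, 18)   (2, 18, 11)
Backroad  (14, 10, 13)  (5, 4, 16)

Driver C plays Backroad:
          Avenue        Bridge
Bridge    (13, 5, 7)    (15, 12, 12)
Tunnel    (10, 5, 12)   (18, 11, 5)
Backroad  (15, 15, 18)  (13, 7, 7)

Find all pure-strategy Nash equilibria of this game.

(Backroad, Avenue, Backroad)

Mark each player's best response to every combination of opponents' strategies; a profile where every player is best-responding is a pure Nash equilibrium.
Driver A against (Avenue, Tunnel): payoffs 5, 12, 14 → best response Backroad.
Driver A against (Avenue, Backroad): payoffs 13, 10, 15 → best response Backroad.
Driver A against (Bridge, Tunnel): payoffs 4, 2, 5 → best response Backroad.
Driver A against (Bridge, Backroad): payoffs 15, 18, 13 → best response Tunnel.
Driver B against (Bridge, Tunnel): payoffs 13, 15 → best response Bridge.
Driver B against (Bridge, Backroad): payoffs 5, 12 → best response Bridge.
Driver B against (Tunnel, Tunnel): payoffs 1, 18 → best response Bridge.
Driver B against (Tunnel, Backroad): payoffs 5, 11 → best response Bridge.
Driver B against (Backroad, Tunnel): payoffs 10, 4 → best response Avenue.
Driver B against (Backroad, Backroad): payoffs 15, 7 → best response Avenue.
Driver C against (Bridge, Avenue): payoffs 14, 7 → best response Tunnel.
Driver C against (Bridge, Bridge): payoffs 9, 12 → best response Backroad.
Driver C against (Tunnel, Avenue): payoffs 18, 12 → best response Tunnel.
Driver C against (Tunnel, Bridge): payoffs 11, 5 → best response Tunnel.
Driver C against (Backroad, Avenue): payoffs 13, 18 → best response Backroad.
Driver C against (Backroad, Bridge): payoffs 16, 7 → best response Tunnel.
Mutual best responses: (Backroad, Avenue, Backroad).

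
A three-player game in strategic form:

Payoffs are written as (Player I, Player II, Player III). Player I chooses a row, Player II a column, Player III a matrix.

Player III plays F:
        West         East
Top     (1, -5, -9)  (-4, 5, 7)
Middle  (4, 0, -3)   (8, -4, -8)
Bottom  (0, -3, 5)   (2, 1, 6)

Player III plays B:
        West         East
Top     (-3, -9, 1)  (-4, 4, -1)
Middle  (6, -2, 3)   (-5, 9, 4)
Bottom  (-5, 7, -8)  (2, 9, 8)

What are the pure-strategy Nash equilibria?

Player I against (West, F): payoffs 1, 4, 0 → best response Middle.
Player I against (West, B): payoffs -3, 6, -5 → best response Middle.
Player I against (East, F): payoffs -4, 8, 2 → best response Middle.
Player I against (East, B): payoffs -4, -5, 2 → best response Bottom.
Player II against (Top, F): payoffs -5, 5 → best response East.
Player II against (Top, B): payoffs -9, 4 → best response East.
Player II against (Middle, F): payoffs 0, -4 → best response West.
Player II against (Middle, B): payoffs -2, 9 → best response East.
Player II against (Bottom, F): payoffs -3, 1 → best response East.
Player II against (Bottom, B): payoffs 7, 9 → best response East.
Player III against (Top, West): payoffs -9, 1 → best response B.
Player III against (Top, East): payoffs 7, -1 → best response F.
Player III against (Middle, West): payoffs -3, 3 → best response B.
Player III against (Middle, East): payoffs -8, 4 → best response B.
Player III against (Bottom, West): payoffs 5, -8 → best response F.
Player III against (Bottom, East): payoffs 6, 8 → best response B.
Mutual best responses: (Bottom, East, B).

Pure NE: (Bottom, East, B)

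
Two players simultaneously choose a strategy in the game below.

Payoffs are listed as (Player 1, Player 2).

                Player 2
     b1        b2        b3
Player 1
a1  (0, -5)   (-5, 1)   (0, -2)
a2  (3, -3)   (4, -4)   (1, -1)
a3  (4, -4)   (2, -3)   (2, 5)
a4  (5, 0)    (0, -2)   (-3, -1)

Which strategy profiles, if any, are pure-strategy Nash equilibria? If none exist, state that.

The pure Nash equilibria are (a3, b3) and (a4, b1).

For each player, find the best response to each opponent profile; mutual best responses are the pure NE.
Player 1 against b1: payoffs 0, 3, 4, 5 → best response a4.
Player 1 against b2: payoffs -5, 4, 2, 0 → best response a2.
Player 1 against b3: payoffs 0, 1, 2, -3 → best response a3.
Player 2 against a1: payoffs -5, 1, -2 → best response b2.
Player 2 against a2: payoffs -3, -4, -1 → best response b3.
Player 2 against a3: payoffs -4, -3, 5 → best response b3.
Player 2 against a4: payoffs 0, -2, -1 → best response b1.
Mutual best responses: (a3, b3); (a4, b1).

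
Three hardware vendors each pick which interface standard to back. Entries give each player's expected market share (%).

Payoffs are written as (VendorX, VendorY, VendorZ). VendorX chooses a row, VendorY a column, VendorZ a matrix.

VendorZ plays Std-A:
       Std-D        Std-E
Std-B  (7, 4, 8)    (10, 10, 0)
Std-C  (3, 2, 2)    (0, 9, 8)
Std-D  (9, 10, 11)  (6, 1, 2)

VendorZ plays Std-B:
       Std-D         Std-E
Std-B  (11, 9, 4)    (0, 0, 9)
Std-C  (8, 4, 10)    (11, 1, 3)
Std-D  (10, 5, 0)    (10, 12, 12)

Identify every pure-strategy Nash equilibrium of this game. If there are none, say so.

Mark each player's best response to every combination of opponents' strategies; a profile where every player is best-responding is a pure Nash equilibrium.
VendorX against (Std-D, Std-A): payoffs 7, 3, 9 → best response Std-D.
VendorX against (Std-D, Std-B): payoffs 11, 8, 10 → best response Std-B.
VendorX against (Std-E, Std-A): payoffs 10, 0, 6 → best response Std-B.
VendorX against (Std-E, Std-B): payoffs 0, 11, 10 → best response Std-C.
VendorY against (Std-B, Std-A): payoffs 4, 10 → best response Std-E.
VendorY against (Std-B, Std-B): payoffs 9, 0 → best response Std-D.
VendorY against (Std-C, Std-A): payoffs 2, 9 → best response Std-E.
VendorY against (Std-C, Std-B): payoffs 4, 1 → best response Std-D.
VendorY against (Std-D, Std-A): payoffs 10, 1 → best response Std-D.
VendorY against (Std-D, Std-B): payoffs 5, 12 → best response Std-E.
VendorZ against (Std-B, Std-D): payoffs 8, 4 → best response Std-A.
VendorZ against (Std-B, Std-E): payoffs 0, 9 → best response Std-B.
VendorZ against (Std-C, Std-D): payoffs 2, 10 → best response Std-B.
VendorZ against (Std-C, Std-E): payoffs 8, 3 → best response Std-A.
VendorZ against (Std-D, Std-D): payoffs 11, 0 → best response Std-A.
VendorZ against (Std-D, Std-E): payoffs 2, 12 → best response Std-B.
Mutual best responses: (Std-D, Std-D, Std-A).

Pure NE: (Std-D, Std-D, Std-A)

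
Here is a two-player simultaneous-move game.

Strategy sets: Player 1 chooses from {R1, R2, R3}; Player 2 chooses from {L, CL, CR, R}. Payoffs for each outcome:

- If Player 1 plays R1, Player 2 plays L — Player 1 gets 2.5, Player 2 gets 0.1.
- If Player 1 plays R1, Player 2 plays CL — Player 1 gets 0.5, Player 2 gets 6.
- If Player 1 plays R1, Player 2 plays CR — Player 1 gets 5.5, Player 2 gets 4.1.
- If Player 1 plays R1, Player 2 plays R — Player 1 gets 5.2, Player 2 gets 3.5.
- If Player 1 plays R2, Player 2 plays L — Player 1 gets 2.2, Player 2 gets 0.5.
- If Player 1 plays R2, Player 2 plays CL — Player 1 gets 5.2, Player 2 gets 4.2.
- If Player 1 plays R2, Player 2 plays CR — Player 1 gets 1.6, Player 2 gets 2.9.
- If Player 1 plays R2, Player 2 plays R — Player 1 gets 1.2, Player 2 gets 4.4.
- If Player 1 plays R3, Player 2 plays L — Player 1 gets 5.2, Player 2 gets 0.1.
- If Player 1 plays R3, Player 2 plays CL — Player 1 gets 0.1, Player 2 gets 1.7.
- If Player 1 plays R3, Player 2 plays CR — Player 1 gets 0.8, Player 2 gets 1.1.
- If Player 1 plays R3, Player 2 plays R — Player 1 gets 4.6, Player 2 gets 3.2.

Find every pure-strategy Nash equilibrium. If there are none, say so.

For each player, find the best response to each opponent profile; mutual best responses are the pure NE.
Player 1 against L: payoffs 2.5, 2.2, 5.2 → best response R3.
Player 1 against CL: payoffs 0.5, 5.2, 0.1 → best response R2.
Player 1 against CR: payoffs 5.5, 1.6, 0.8 → best response R1.
Player 1 against R: payoffs 5.2, 1.2, 4.6 → best response R1.
Player 2 against R1: payoffs 0.1, 6, 4.1, 3.5 → best response CL.
Player 2 against R2: payoffs 0.5, 4.2, 2.9, 4.4 → best response R.
Player 2 against R3: payoffs 0.1, 1.7, 1.1, 3.2 → best response R.
No profile is a mutual best response for all players.

There is no pure-strategy Nash equilibrium.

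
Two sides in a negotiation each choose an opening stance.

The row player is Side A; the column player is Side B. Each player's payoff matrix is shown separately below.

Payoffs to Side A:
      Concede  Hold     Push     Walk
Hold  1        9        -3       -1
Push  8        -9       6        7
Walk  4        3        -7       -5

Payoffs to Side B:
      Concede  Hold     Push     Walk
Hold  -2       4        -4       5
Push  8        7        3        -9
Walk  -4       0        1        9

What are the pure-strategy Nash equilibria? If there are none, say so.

(Hold, Concede): Side A can switch to Push (1 → 8). Not NE.
(Hold, Hold): Side B can switch to Walk (4 → 5). Not NE.
(Hold, Push): Side A can switch to Push (-3 → 6). Not NE.
(Hold, Walk): Side A can switch to Push (-1 → 7). Not NE.
(Push, Concede): Side A gets 8, best alternative 4; Side B gets 8, best alternative 7. No profitable deviation — NE.
(Push, Hold): Side A can switch to Hold (-9 → 9). Not NE.
(Push, Push): Side B can switch to Concede (3 → 8). Not NE.
(Push, Walk): Side B can switch to Concede (-9 → 8). Not NE.
(Walk, Concede): Side A can switch to Push (4 → 8). Not NE.
(Walk, Hold): Side A can switch to Hold (3 → 9). Not NE.
(Walk, Push): Side A can switch to Hold (-7 → -3). Not NE.
(The remaining 1 profile has a profitable deviation by the same check.)

Pure NE: (Push, Concede)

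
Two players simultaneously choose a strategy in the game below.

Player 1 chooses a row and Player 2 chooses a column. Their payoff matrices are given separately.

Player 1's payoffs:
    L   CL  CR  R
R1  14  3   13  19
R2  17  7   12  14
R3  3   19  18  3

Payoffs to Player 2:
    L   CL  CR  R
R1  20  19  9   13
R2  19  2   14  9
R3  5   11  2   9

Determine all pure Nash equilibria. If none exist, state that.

Player 1 against L: payoffs 14, 17, 3 → best response R2.
Player 1 against CL: payoffs 3, 7, 19 → best response R3.
Player 1 against CR: payoffs 13, 12, 18 → best response R3.
Player 1 against R: payoffs 19, 14, 3 → best response R1.
Player 2 against R1: payoffs 20, 19, 9, 13 → best response L.
Player 2 against R2: payoffs 19, 2, 14, 9 → best response L.
Player 2 against R3: payoffs 5, 11, 2, 9 → best response CL.
Mutual best responses: (R2, L); (R3, CL).

Pure-strategy Nash equilibria: (R2, L) and (R3, CL)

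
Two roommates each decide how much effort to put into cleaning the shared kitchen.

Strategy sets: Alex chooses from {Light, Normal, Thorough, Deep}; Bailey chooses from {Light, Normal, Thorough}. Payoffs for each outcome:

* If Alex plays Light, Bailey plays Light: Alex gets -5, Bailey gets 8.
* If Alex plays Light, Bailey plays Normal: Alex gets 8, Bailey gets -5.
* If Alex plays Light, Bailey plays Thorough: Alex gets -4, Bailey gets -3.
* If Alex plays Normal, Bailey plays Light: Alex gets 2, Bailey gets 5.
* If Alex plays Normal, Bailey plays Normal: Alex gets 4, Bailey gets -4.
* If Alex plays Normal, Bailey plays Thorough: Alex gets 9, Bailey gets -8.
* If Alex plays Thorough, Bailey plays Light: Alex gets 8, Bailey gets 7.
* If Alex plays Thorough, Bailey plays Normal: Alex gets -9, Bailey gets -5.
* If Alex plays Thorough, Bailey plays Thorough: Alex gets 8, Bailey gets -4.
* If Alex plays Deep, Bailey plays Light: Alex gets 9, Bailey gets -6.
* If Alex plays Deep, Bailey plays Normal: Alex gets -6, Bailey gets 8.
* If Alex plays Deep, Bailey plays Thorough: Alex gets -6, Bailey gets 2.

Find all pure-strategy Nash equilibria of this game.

(Light, Light): Alex can switch to Normal (-5 → 2). Not NE.
(Light, Normal): Bailey can switch to Light (-5 → 8). Not NE.
(Light, Thorough): Alex can switch to Normal (-4 → 9). Not NE.
(Normal, Light): Alex can switch to Thorough (2 → 8). Not NE.
(Normal, Normal): Alex can switch to Light (4 → 8). Not NE.
(Normal, Thorough): Bailey can switch to Light (-8 → 5). Not NE.
(Thorough, Light): Alex can switch to Deep (8 → 9). Not NE.
(Thorough, Normal): Alex can switch to Light (-9 → 8). Not NE.
(The remaining 4 profiles each have a profitable deviation by the same check.)

This game has no pure Nash equilibrium.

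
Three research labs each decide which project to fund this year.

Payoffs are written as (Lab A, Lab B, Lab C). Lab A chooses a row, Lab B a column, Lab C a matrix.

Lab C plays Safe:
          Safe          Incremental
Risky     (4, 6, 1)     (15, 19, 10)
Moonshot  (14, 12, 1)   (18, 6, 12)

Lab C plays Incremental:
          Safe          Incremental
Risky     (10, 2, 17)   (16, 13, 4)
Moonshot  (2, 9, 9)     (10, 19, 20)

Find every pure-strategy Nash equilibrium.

none

Mark each player's best response to every combination of opponents' strategies; a profile where every player is best-responding is a pure Nash equilibrium.
Lab A against (Safe, Safe): payoffs 4, 14 → best response Moonshot.
Lab A against (Safe, Incremental): payoffs 10, 2 → best response Risky.
Lab A against (Incremental, Safe): payoffs 15, 18 → best response Moonshot.
Lab A against (Incremental, Incremental): payoffs 16, 10 → best response Risky.
Lab B against (Risky, Safe): payoffs 6, 19 → best response Incremental.
Lab B against (Risky, Incremental): payoffs 2, 13 → best response Incremental.
Lab B against (Moonshot, Safe): payoffs 12, 6 → best response Safe.
Lab B against (Moonshot, Incremental): payoffs 9, 19 → best response Incremental.
Lab C against (Risky, Safe): payoffs 1, 17 → best response Incremental.
Lab C against (Risky, Incremental): payoffs 10, 4 → best response Safe.
Lab C against (Moonshot, Safe): payoffs 1, 9 → best response Incremental.
Lab C against (Moonshot, Incremental): payoffs 12, 20 → best response Incremental.
No profile is a mutual best response for all players.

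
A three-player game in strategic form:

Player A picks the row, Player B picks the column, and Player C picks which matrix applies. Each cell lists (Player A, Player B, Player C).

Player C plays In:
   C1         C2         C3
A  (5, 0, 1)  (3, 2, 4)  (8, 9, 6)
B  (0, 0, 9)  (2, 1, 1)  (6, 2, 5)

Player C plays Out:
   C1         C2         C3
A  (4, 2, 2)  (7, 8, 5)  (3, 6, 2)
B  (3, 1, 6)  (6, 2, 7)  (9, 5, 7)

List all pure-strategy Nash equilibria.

(A, C2, Out) and (A, C3, In) and (B, C3, Out)

Player A against (C1, In): payoffs 5, 0 → best response A.
Player A against (C1, Out): payoffs 4, 3 → best response A.
Player A against (C2, In): payoffs 3, 2 → best response A.
Player A against (C2, Out): payoffs 7, 6 → best response A.
Player A against (C3, In): payoffs 8, 6 → best response A.
Player A against (C3, Out): payoffs 3, 9 → best response B.
Player B against (A, In): payoffs 0, 2, 9 → best response C3.
Player B against (A, Out): payoffs 2, 8, 6 → best response C2.
Player B against (B, In): payoffs 0, 1, 2 → best response C3.
Player B against (B, Out): payoffs 1, 2, 5 → best response C3.
Player C against (A, C1): payoffs 1, 2 → best response Out.
Player C against (A, C2): payoffs 4, 5 → best response Out.
Player C against (A, C3): payoffs 6, 2 → best response In.
Player C against (B, C1): payoffs 9, 6 → best response In.
Player C against (B, C2): payoffs 1, 7 → best response Out.
Player C against (B, C3): payoffs 5, 7 → best response Out.
Mutual best responses: (A, C2, Out); (A, C3, In); (B, C3, Out).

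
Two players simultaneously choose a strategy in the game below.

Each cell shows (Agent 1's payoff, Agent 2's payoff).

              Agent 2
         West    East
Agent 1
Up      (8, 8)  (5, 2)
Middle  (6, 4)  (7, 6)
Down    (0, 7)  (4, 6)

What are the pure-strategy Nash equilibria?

Agent 1 against West: payoffs 8, 6, 0 → best response Up.
Agent 1 against East: payoffs 5, 7, 4 → best response Middle.
Agent 2 against Up: payoffs 8, 2 → best response West.
Agent 2 against Middle: payoffs 4, 6 → best response East.
Agent 2 against Down: payoffs 7, 6 → best response West.
Mutual best responses: (Up, West); (Middle, East).

Pure-strategy Nash equilibria: (Up, West) and (Middle, East)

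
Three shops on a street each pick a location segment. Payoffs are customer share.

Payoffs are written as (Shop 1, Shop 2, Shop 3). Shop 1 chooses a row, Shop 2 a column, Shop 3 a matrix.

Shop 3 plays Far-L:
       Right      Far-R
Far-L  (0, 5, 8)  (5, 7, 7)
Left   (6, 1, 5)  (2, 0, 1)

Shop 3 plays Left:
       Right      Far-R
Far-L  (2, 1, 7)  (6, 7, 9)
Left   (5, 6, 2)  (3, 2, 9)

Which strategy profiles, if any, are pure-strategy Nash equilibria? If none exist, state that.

Pure-strategy Nash equilibria: (Far-L, Far-R, Left), (Left, Right, Far-L)

Mark each player's best response to every combination of opponents' strategies; a profile where every player is best-responding is a pure Nash equilibrium.
Shop 1 against (Right, Far-L): payoffs 0, 6 → best response Left.
Shop 1 against (Right, Left): payoffs 2, 5 → best response Left.
Shop 1 against (Far-R, Far-L): payoffs 5, 2 → best response Far-L.
Shop 1 against (Far-R, Left): payoffs 6, 3 → best response Far-L.
Shop 2 against (Far-L, Far-L): payoffs 5, 7 → best response Far-R.
Shop 2 against (Far-L, Left): payoffs 1, 7 → best response Far-R.
Shop 2 against (Left, Far-L): payoffs 1, 0 → best response Right.
Shop 2 against (Left, Left): payoffs 6, 2 → best response Right.
Shop 3 against (Far-L, Right): payoffs 8, 7 → best response Far-L.
Shop 3 against (Far-L, Far-R): payoffs 7, 9 → best response Left.
Shop 3 against (Left, Right): payoffs 5, 2 → best response Far-L.
Shop 3 against (Left, Far-R): payoffs 1, 9 → best response Left.
Mutual best responses: (Far-L, Far-R, Left); (Left, Right, Far-L).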